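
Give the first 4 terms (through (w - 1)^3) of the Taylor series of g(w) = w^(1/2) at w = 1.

(w - 1)^3/16 - (w - 1)^2/8 + (w - 1)/2 + 1

g(1) = 1
g′(1) = 1/2
g′′(1) = -1/4
g′′′(1) = 3/8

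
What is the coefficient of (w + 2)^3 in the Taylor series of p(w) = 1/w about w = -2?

Compute the successive derivatives at the expansion point and divide by k!.
p(-2) = -1/2
p′(-2) = -1/4
p′′(-2) = -1/4
p′′′(-2) = -3/8

-1/16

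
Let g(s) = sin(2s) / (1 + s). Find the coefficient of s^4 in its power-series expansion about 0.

Expand each factor separately, then convolve coefficients.
g(0) = 0
g′(0) = 2
g′′(0) = -4
g′′′(0) = 4
g^(4)(0) = -16

-2/3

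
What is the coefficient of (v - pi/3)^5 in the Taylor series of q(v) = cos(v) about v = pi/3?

q(pi/3) = 1/2
q′(pi/3) = -sqrt(3)/2
q′′(pi/3) = -1/2
q′′′(pi/3) = sqrt(3)/2
q^(4)(pi/3) = 1/2
q^(5)(pi/3) = -sqrt(3)/2
So c_5 = q^(5)(pi/3)/5! = -sqrt(3)/240.

-sqrt(3)/240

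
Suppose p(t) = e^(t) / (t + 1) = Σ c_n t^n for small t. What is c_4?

3/8

Multiply the numerator's expansion by the denominator's geometric series.
So c_4 = p^(4)(0)/4! = 3/8.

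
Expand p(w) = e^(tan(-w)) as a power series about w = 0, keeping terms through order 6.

Compose series: expand the inner function first, then feed it into the outer expansion.
p(0) = 1
p′(0) = -1
p′′(0) = 1
p′′′(0) = -3
p^(4)(0) = 9
p^(5)(0) = -37
p^(6)(0) = 177
The Taylor polynomial is Σ p^(k)(0)/k! · w^k.

59*w^6/240 - 37*w^5/120 + 3*w^4/8 - w^3/2 + w^2/2 - w + 1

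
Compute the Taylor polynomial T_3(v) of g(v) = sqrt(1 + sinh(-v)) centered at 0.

Let u equal the inner series; expand the outer function in u and truncate.
[v^0] = 1;  [v^1] = -1/2;  [v^2] = -1/8;  [v^3] = -7/48.

-7*v^3/48 - v^2/8 - v/2 + 1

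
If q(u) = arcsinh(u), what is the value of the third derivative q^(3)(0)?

-1

From the series, [u^3] q = -1/6; multiply by 3! = 6 to get -1.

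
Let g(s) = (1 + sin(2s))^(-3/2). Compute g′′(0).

15

Let u equal the inner series; expand the outer function in u and truncate.
The coefficient of s^2 in the expansion is 15/2, so g′′(0) = 2! * (15/2) = 15.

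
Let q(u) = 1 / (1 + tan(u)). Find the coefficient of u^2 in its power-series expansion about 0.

1

Use the geometric series for the reciprocal, then substitute.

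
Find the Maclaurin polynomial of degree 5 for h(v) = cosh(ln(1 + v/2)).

-v^5/64 + v^4/32 - v^3/16 + v^2/8 + 1

Compose series: expand the inner function first, then feed it into the outer expansion.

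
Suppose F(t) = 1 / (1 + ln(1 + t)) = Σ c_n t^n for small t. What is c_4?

11/3

Use the geometric series for the reciprocal, then substitute.
So c_4 = F^(4)(0)/4! = 11/3.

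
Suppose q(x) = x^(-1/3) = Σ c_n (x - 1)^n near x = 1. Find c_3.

-14/81

Apply the Taylor formula c_k = f^(k)(a)/k!.
So c_3 = q′′′(1)/3! = -14/81.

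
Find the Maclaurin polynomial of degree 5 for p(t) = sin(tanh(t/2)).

Let u equal the inner series; expand the outer function in u and truncate.
p(0) = 0
p′(0) = 1/2
p′′(0) = 0
p′′′(0) = -3/8
p^(4)(0) = 0
p^(5)(0) = 37/32

37*t^5/3840 - t^3/16 + t/2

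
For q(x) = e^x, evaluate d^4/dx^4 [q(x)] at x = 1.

e

The coefficient of (x - 1)^4 in the expansion is e/24, so q^(4)(1) = 4! * (e/24) = e.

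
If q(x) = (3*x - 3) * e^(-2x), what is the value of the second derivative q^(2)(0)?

-24

Shift and add copies of the series according to the polynomial's terms.
The coefficient of x^2 in the expansion is -12, so q′′(0) = 2! * (-12) = -24.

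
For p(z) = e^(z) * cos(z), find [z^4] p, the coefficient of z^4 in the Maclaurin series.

-1/6

Multiply the two series term by term and collect like powers.
[z^0] = 1;  [z^1] = 1;  [z^2] = 0;  [z^3] = -1/3;  [z^4] = -1/6.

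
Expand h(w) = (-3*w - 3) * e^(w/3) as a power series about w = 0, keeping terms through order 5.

-2*w^5/1215 - 13*w^4/648 - 5*w^3/27 - 7*w^2/6 - 4*w - 3

Distribute the polynomial across the series and collect like powers.
h(0) = -3
h′(0) = -4
h′′(0) = -7/3
h′′′(0) = -10/9
h^(4)(0) = -13/27
h^(5)(0) = -16/81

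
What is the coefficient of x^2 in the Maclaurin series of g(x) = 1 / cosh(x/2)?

Invert the denominator's series and multiply.
g(0) = 1
g′(0) = 0
g′′(0) = -1/4
The Taylor polynomial is Σ g^(k)(0)/k! · x^k.

-1/8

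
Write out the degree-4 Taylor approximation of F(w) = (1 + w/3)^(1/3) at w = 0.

F(0) = 1
F′(0) = 1/9
F′′(0) = -2/81
F′′′(0) = 10/729
F^(4)(0) = -80/6561

-10*w^4/19683 + 5*w^3/2187 - w^2/81 + w/9 + 1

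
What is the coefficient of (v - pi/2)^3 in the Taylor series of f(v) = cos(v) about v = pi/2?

Differentiate repeatedly and evaluate at the center.
So c_3 = f′′′(pi/2)/3! = 1/6.

1/6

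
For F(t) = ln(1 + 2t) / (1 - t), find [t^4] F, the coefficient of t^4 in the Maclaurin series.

-4/3

Multiply the numerator's expansion by the denominator's geometric series.
F(0) = 0
F′(0) = 2
F′′(0) = 0
F′′′(0) = 16
F^(4)(0) = -32
So c_4 = F^(4)(0)/4! = -4/3.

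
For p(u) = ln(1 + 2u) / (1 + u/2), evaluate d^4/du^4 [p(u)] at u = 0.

Expand each factor separately, then convolve coefficients.
From the series, [u^4] p = -73/12; multiply by 4! = 24 to get -146.

-146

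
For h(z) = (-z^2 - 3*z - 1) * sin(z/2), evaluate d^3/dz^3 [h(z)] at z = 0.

Shift and add copies of the series according to the polynomial's terms.
From the series, [z^3] h = -23/48; multiply by 3! = 6 to get -23/8.

-23/8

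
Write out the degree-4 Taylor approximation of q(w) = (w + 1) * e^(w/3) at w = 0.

13*w^4/1944 + 5*w^3/81 + 7*w^2/18 + 4*w/3 + 1

Shift and add copies of the series according to the polynomial's terms.
q(0) = 1
q′(0) = 4/3
q′′(0) = 7/9
q′′′(0) = 10/27
q^(4)(0) = 13/81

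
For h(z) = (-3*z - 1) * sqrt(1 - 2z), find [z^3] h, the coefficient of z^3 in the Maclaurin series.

Shift and add copies of the series according to the polynomial's terms.
[z^0] = -1;  [z^1] = -2;  [z^2] = 7/2;  [z^3] = 2.

2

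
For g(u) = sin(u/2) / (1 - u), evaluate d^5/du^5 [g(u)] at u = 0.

1841/32

Expand each factor separately, then convolve coefficients.
The coefficient of u^5 in the expansion is 1841/3840, so g^(5)(0) = 5! * (1841/3840) = 1841/32.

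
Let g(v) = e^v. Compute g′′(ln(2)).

2

Differentiate repeatedly and evaluate at the center.
The coefficient of (v - ln(2))^2 in the expansion is 1, so g′′(ln(2)) = 2! * (1) = 2.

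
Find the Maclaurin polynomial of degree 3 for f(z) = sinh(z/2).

[z^0] = 0;  [z^1] = 1/2;  [z^2] = 0;  [z^3] = 1/48.

z^3/48 + z/2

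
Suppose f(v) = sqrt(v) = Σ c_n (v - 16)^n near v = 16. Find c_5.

f(16) = 4
f′(16) = 1/8
f′′(16) = -1/256
f′′′(16) = 3/8192
f^(4)(16) = -15/262144
f^(5)(16) = 105/8388608
The Taylor polynomial is Σ f^(k)(16)/k! · (v - 16)^k.

7/67108864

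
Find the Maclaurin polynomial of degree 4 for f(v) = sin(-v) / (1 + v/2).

Multiply the two series term by term and collect like powers.

v^4/24 - v^3/12 + v^2/2 - v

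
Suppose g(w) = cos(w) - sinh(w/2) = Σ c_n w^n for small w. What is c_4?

1/24

Expand each term separately and add.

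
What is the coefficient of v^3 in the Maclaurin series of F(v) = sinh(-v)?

-1/6

Use the known series and substitute for the argument.
F(0) = 0
F′(0) = -1
F′′(0) = 0
F′′′(0) = -1
So c_3 = F′′′(0)/3! = -1/6.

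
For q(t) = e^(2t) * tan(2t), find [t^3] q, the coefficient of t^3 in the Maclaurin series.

Expand each factor separately, then convolve coefficients.
q(0) = 0
q′(0) = 2
q′′(0) = 8
q′′′(0) = 40
So c_3 = q′′′(0)/3! = 20/3.

20/3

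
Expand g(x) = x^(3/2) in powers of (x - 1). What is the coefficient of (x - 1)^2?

[(x - 1)^0] = 1;  [(x - 1)^1] = 3/2;  [(x - 1)^2] = 3/8.

3/8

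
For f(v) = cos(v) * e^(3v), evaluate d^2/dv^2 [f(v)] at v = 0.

Expand each factor separately, then convolve coefficients.
The coefficient of v^2 in the expansion is 4, so f′′(0) = 2! * (4) = 8.

8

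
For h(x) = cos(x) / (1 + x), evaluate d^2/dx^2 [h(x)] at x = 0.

1

Take the Cauchy product of the two expansions.
From the series, [x^2] h = 1/2; multiply by 2! = 2 to get 1.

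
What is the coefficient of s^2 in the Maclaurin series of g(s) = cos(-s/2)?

Compute the successive derivatives at the expansion point and divide by k!.

-1/8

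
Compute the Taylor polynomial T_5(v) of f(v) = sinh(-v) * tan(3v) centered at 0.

-19*v^4/2 - 3*v^2

Multiply the two series term by term and collect like powers.
f(0) = 0
f′(0) = 0
f′′(0) = -6
f′′′(0) = 0
f^(4)(0) = -228
f^(5)(0) = 0
Dividing each by k! gives the coefficients c_0, ..., c_5.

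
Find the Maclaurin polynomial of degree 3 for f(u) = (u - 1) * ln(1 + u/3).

Shift and add copies of the series according to the polynomial's terms.
f(0) = 0
f′(0) = -1/3
f′′(0) = 7/9
f′′′(0) = -11/27

-11*u^3/162 + 7*u^2/18 - u/3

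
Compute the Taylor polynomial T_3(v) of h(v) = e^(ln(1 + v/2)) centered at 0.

Compose series: expand the inner function first, then feed it into the outer expansion.

v/2 + 1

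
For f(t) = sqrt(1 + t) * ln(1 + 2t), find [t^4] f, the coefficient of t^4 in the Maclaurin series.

-55/24

Multiply the two series term by term and collect like powers.
[t^0] = 0;  [t^1] = 2;  [t^2] = -1;  [t^3] = 17/12;  [t^4] = -55/24.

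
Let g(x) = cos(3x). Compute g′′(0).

Use the known series and substitute for the argument.
From the series, [x^2] g = -9/2; multiply by 2! = 2 to get -9.

-9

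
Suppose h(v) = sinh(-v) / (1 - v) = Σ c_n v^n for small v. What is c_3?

Expand each factor separately, then convolve coefficients.

-7/6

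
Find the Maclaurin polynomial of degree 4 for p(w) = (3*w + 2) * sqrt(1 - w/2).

Distribute the polynomial across the series and collect like powers.
p(0) = 2
p′(0) = 5/2
p′′(0) = -13/8
p′′′(0) = -21/32
p^(4)(0) = -87/128
Dividing each by k! gives the coefficients c_0, ..., c_4.

-29*w^4/1024 - 7*w^3/64 - 13*w^2/16 + 5*w/2 + 2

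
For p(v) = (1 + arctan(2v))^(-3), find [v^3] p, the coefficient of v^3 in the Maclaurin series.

-72

Substitute the inner expansion into the outer series and collect powers.
p(0) = 1
p′(0) = -6
p′′(0) = 48
p′′′(0) = -432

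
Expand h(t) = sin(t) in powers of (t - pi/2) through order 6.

-(t - pi/2)^6/720 + (t - pi/2)^4/24 - (t - pi/2)^2/2 + 1

h(pi/2) = 1
h′(pi/2) = 0
h′′(pi/2) = -1
h′′′(pi/2) = 0
h^(4)(pi/2) = 1
h^(5)(pi/2) = 0
h^(6)(pi/2) = -1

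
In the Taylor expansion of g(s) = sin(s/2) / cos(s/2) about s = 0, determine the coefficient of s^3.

Invert the denominator's series and multiply.
g(0) = 0
g′(0) = 1/2
g′′(0) = 0
g′′′(0) = 1/4
Dividing each by k! gives the coefficients c_0, ..., c_3.

1/24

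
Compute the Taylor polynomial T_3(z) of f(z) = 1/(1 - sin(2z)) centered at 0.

Let u equal the inner series; expand the outer function in u and truncate.
[z^0] = 1;  [z^1] = 2;  [z^2] = 4;  [z^3] = 20/3.

20*z^3/3 + 4*z^2 + 2*z + 1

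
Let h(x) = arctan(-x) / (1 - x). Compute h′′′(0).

Multiply the two series term by term and collect like powers.
The coefficient of x^3 in the expansion is -2/3, so h′′′(0) = 3! * (-2/3) = -4.

-4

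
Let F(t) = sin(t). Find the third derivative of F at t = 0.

-1

Apply the Taylor formula c_k = f^(k)(a)/k!.
The coefficient of t^3 in the expansion is -1/6, so F′′′(0) = 3! * (-1/6) = -1.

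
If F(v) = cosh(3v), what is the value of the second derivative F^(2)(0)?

9

Apply the Taylor formula c_k = f^(k)(a)/k!.
The coefficient of v^2 in the expansion is 9/2, so F′′(0) = 2! * (9/2) = 9.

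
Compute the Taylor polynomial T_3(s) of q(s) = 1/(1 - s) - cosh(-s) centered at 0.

s^3 + s^2/2 + s

Expand each term separately and add.
q(0) = 0
q′(0) = 1
q′′(0) = 1
q′′′(0) = 6
Dividing each by k! gives the coefficients c_0, ..., c_3.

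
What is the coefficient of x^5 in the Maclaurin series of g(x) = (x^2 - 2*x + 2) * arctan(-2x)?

Distribute the polynomial across the series and collect like powers.
[x^0] = 0;  [x^1] = -4;  [x^2] = 4;  [x^3] = 10/3;  [x^4] = -16/3;  [x^5] = -152/15.

-152/15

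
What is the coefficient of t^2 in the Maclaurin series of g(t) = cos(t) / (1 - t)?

1/2

Expand each factor separately, then convolve coefficients.
g(0) = 1
g′(0) = 1
g′′(0) = 1
So c_2 = g′′(0)/2! = 1/2.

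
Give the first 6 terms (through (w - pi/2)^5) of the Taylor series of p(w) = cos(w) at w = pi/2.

-(w - pi/2)^5/120 + (w - pi/2)^3/6 - (w - pi/2)

Compute the successive derivatives at the expansion point and divide by k!.
p(pi/2) = 0
p′(pi/2) = -1
p′′(pi/2) = 0
p′′′(pi/2) = 1
p^(4)(pi/2) = 0
p^(5)(pi/2) = -1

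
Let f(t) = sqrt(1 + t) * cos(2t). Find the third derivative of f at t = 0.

Multiply the two series term by term and collect like powers.
The coefficient of t^3 in the expansion is -15/16, so f′′′(0) = 3! * (-15/16) = -45/8.

-45/8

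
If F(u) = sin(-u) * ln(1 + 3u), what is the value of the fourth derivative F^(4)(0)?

-204

Take the Cauchy product of the two expansions.
From the series, [u^4] F = -17/2; multiply by 4! = 24 to get -204.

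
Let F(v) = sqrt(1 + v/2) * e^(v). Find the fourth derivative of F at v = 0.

449/256

Write out both Maclaurin series and multiply, keeping only the needed powers.
The coefficient of v^4 in the expansion is 449/6144, so F^(4)(0) = 4! * (449/6144) = 449/256.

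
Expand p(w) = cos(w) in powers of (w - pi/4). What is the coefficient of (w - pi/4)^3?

sqrt(2)/12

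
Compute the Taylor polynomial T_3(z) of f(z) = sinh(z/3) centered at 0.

z^3/162 + z/3

f(0) = 0
f′(0) = 1/3
f′′(0) = 0
f′′′(0) = 1/27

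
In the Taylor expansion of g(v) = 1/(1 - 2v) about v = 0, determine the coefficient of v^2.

g(0) = 1
g′(0) = 2
g′′(0) = 8

4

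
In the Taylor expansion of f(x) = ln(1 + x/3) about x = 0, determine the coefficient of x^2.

-1/18

Differentiate repeatedly and evaluate at the center.
So c_2 = f′′(0)/2! = -1/18.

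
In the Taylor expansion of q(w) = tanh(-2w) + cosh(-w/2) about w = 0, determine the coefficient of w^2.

1/8

Expand each term separately and add.
[w^0] = 1;  [w^1] = -2;  [w^2] = 1/8.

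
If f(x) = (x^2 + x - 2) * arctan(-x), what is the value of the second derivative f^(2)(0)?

Shift and add copies of the series according to the polynomial's terms.
From the series, [x^2] f = -1; multiply by 2! = 2 to get -2.

-2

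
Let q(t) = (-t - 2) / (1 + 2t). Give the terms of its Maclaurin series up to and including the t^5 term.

48*t^5 - 24*t^4 + 12*t^3 - 6*t^2 + 3*t - 2

Multiply each power in the prefactor through the base expansion.
q(0) = -2
q′(0) = 3
q′′(0) = -12
q′′′(0) = 72
q^(4)(0) = -576
q^(5)(0) = 5760
Then c_k = q^(k)(0)/k! gives each Taylor coefficient.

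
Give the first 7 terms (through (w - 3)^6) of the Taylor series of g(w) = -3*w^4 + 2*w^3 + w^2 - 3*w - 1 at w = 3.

-3*(w - 3)^4 - 34*(w - 3)^3 - 143*(w - 3)^2 - 267*(w - 3) - 190

Differentiate repeatedly and evaluate at the center.
g(3) = -190
g′(3) = -267
g′′(3) = -286
g′′′(3) = -204
g^(4)(3) = -72
g^(5)(3) = 0
g^(6)(3) = 0
The Taylor polynomial is Σ g^(k)(3)/k! · (w - 3)^k.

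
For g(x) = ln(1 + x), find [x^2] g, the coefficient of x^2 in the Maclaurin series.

-1/2

Use the known series and substitute for the argument.
g(0) = 0
g′(0) = 1
g′′(0) = -1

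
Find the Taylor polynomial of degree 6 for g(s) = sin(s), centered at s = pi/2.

-(s - pi/2)^6/720 + (s - pi/2)^4/24 - (s - pi/2)^2/2 + 1

g(pi/2) = 1
g′(pi/2) = 0
g′′(pi/2) = -1
g′′′(pi/2) = 0
g^(4)(pi/2) = 1
g^(5)(pi/2) = 0
g^(6)(pi/2) = -1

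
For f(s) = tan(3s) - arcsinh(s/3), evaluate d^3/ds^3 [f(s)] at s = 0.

Expand each term separately and add.
The coefficient of s^3 in the expansion is 1459/162, so f′′′(0) = 3! * (1459/162) = 1459/27.

1459/27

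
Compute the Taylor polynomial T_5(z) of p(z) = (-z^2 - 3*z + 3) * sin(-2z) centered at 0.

Multiply each power in the prefactor through the base expansion.
[z^0] = 0;  [z^1] = -6;  [z^2] = 6;  [z^3] = 6;  [z^4] = -4;  [z^5] = -32/15.

-32*z^5/15 - 4*z^4 + 6*z^3 + 6*z^2 - 6*z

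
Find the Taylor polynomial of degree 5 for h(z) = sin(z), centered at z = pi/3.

(z - pi/3)^5/240 + sqrt(3)*(z - pi/3)^4/48 - (z - pi/3)^3/12 - sqrt(3)*(z - pi/3)^2/4 + (z - pi/3)/2 + sqrt(3)/2

[(z - pi/3)^0] = sqrt(3)/2;  [(z - pi/3)^1] = 1/2;  [(z - pi/3)^2] = -sqrt(3)/4;  [(z - pi/3)^3] = -1/12;  [(z - pi/3)^4] = sqrt(3)/48;  [(z - pi/3)^5] = 1/240.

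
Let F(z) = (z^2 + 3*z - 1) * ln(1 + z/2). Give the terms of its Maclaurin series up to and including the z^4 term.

Distribute the polynomial across the series and collect like powers.
[z^0] = 0;  [z^1] = -1/2;  [z^2] = 13/8;  [z^3] = 1/12;  [z^4] = 1/64.

z^4/64 + z^3/12 + 13*z^2/8 - z/2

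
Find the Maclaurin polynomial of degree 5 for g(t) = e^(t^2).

g(0) = 1
g′(0) = 0
g′′(0) = 2
g′′′(0) = 0
g^(4)(0) = 12
g^(5)(0) = 0

t^4/2 + t^2 + 1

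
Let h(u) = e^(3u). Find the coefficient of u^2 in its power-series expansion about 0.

h(0) = 1
h′(0) = 3
h′′(0) = 9
So c_2 = h′′(0)/2! = 9/2.

9/2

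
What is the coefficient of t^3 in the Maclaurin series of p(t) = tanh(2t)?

-8/3

p(0) = 0
p′(0) = 2
p′′(0) = 0
p′′′(0) = -16
So c_3 = p′′′(0)/3! = -8/3.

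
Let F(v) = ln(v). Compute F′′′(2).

The coefficient of (v - 2)^3 in the expansion is 1/24, so F′′′(2) = 3! * (1/24) = 1/4.

1/4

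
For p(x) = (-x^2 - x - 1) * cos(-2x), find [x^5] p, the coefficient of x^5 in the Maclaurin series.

Multiply each power in the prefactor through the base expansion.
p(0) = -1
p′(0) = -1
p′′(0) = 2
p′′′(0) = 12
p^(4)(0) = 32
p^(5)(0) = -80
The Taylor polynomial is Σ p^(k)(0)/k! · x^k.

-2/3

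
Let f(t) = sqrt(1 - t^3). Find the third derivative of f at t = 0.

-3

Use the known series and substitute for the argument.
The coefficient of t^3 in the expansion is -1/2, so f′′′(0) = 3! * (-1/2) = -3.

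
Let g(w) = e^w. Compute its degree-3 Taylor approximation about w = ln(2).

(w - ln(2))^3/3 + (w - ln(2))^2 + 2*(w - ln(2)) + 2

g(ln(2)) = 2
g′(ln(2)) = 2
g′′(ln(2)) = 2
g′′′(ln(2)) = 2
The Taylor polynomial is Σ g^(k)(ln(2))/k! · (w - ln(2))^k.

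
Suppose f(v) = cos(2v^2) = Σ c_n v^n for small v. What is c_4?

[v^0] = 1;  [v^1] = 0;  [v^2] = 0;  [v^3] = 0;  [v^4] = -2.
So c_4 = f^(4)(0)/4! = -2.

-2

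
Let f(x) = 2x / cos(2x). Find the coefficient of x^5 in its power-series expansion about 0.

20/3

Write the quotient as an unknown series and match coefficients against numerator = denominator · series.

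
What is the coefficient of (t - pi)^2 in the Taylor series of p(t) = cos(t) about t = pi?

1/2

[(t - pi)^0] = -1;  [(t - pi)^1] = 0;  [(t - pi)^2] = 1/2.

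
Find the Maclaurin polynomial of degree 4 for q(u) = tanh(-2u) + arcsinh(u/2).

127*u^3/48 - 3*u/2

Combine the two series term by term.
[u^0] = 0;  [u^1] = -3/2;  [u^2] = 0;  [u^3] = 127/48;  [u^4] = 0.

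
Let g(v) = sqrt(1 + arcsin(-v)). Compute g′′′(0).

-7/8

Let u equal the inner series; expand the outer function in u and truncate.
The coefficient of v^3 in the expansion is -7/48, so g′′′(0) = 3! * (-7/48) = -7/8.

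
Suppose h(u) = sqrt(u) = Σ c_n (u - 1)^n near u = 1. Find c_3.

1/16

h(1) = 1
h′(1) = 1/2
h′′(1) = -1/4
h′′′(1) = 3/8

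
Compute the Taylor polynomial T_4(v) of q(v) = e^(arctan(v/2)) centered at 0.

Let u equal the inner series; expand the outer function in u and truncate.
[v^0] = 1;  [v^1] = 1/2;  [v^2] = 1/8;  [v^3] = -1/48;  [v^4] = -7/384.

-7*v^4/384 - v^3/48 + v^2/8 + v/2 + 1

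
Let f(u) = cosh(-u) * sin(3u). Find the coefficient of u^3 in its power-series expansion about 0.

Multiply the two series term by term and collect like powers.

-3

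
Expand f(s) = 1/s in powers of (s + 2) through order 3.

-(s + 2)^3/16 - (s + 2)^2/8 - (s + 2)/4 - 1/2

Differentiate repeatedly and evaluate at the center.
f(-2) = -1/2
f′(-2) = -1/4
f′′(-2) = -1/4
f′′′(-2) = -3/8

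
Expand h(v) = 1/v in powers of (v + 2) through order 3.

-(v + 2)^3/16 - (v + 2)^2/8 - (v + 2)/4 - 1/2

[(v + 2)^0] = -1/2;  [(v + 2)^1] = -1/4;  [(v + 2)^2] = -1/8;  [(v + 2)^3] = -1/16.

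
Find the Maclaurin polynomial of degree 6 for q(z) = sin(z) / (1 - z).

101*z^6/120 + 101*z^5/120 + 5*z^4/6 + 5*z^3/6 + z^2 + z

Take the Cauchy product of the two expansions.
q(0) = 0
q′(0) = 1
q′′(0) = 2
q′′′(0) = 5
q^(4)(0) = 20
q^(5)(0) = 101
q^(6)(0) = 606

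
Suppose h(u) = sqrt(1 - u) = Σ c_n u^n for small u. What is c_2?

Compute the successive derivatives at the expansion point and divide by k!.
h(0) = 1
h′(0) = -1/2
h′′(0) = -1/4
The Taylor polynomial is Σ h^(k)(0)/k! · u^k.

-1/8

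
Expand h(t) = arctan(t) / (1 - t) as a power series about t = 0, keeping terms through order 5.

Expand 1/(denominator) as a geometric series and multiply by the numerator's series.
h(0) = 0
h′(0) = 1
h′′(0) = 2
h′′′(0) = 4
h^(4)(0) = 16
h^(5)(0) = 104
The Taylor polynomial is Σ h^(k)(0)/k! · t^k.

13*t^5/15 + 2*t^4/3 + 2*t^3/3 + t^2 + t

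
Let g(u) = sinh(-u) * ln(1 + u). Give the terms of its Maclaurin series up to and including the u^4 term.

Multiply the two series term by term and collect like powers.

-u^4/2 + u^3/2 - u^2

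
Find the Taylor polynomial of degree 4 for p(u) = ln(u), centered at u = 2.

-(u - 2)^4/64 + (u - 2)^3/24 - (u - 2)^2/8 + (u - 2)/2 + ln(2)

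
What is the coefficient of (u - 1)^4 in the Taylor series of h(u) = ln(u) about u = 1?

[(u - 1)^0] = 0;  [(u - 1)^1] = 1;  [(u - 1)^2] = -1/2;  [(u - 1)^3] = 1/3;  [(u - 1)^4] = -1/4.

-1/4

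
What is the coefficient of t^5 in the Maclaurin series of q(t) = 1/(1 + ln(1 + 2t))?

-15*2^(13/14)*3^(45/56)*5^(38/63)*7^(1/126)

Substitute the inner expansion into the outer series and collect powers.
q(0) = 1
q′(0) = -2
q′′(0) = 12
q′′′(0) = -112
q^(4)(0) = 1408
q^(5)(0) = -1800*2^(13/14)*3^(45/56)*5^(38/63)*7^(1/126)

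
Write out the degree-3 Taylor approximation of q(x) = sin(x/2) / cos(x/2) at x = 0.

Divide the numerator series by the denominator series (power-series long division).
q(0) = 0
q′(0) = 1/2
q′′(0) = 0
q′′′(0) = 1/4

x^3/24 + x/2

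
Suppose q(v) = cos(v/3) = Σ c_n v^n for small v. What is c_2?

q(0) = 1
q′(0) = 0
q′′(0) = -1/9
So c_2 = q′′(0)/2! = -1/18.

-1/18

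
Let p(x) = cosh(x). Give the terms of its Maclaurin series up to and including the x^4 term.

x^4/24 + x^2/2 + 1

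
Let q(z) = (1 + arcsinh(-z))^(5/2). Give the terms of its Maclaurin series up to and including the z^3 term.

Plug the Maclaurin series of the inner function into that of the outer and collect terms.
q(0) = 1
q′(0) = -5/2
q′′(0) = 15/4
q′′′(0) = 5/8
The Taylor polynomial is Σ q^(k)(0)/k! · z^k.

5*z^3/48 + 15*z^2/8 - 5*z/2 + 1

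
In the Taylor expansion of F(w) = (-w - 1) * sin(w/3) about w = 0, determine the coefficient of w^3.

Distribute the polynomial across the series and collect like powers.
[w^0] = 0;  [w^1] = -1/3;  [w^2] = -1/3;  [w^3] = 1/162.

1/162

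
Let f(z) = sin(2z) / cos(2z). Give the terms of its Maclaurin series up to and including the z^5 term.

64*z^5/15 + 8*z^3/3 + 2*z

Divide the numerator series by the denominator series (power-series long division).
f(0) = 0
f′(0) = 2
f′′(0) = 0
f′′′(0) = 16
f^(4)(0) = 0
f^(5)(0) = 512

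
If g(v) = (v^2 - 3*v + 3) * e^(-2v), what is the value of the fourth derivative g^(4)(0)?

Multiply each power in the prefactor through the base expansion.
From the series, [v^4] g = 8; multiply by 4! = 24 to get 192.

192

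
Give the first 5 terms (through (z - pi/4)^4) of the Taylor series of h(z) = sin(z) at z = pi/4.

h(pi/4) = sqrt(2)/2
h′(pi/4) = sqrt(2)/2
h′′(pi/4) = -sqrt(2)/2
h′′′(pi/4) = -sqrt(2)/2
h^(4)(pi/4) = sqrt(2)/2
The Taylor polynomial is Σ h^(k)(pi/4)/k! · (z - pi/4)^k.

sqrt(2)*(z - pi/4)^4/48 - sqrt(2)*(z - pi/4)^3/12 - sqrt(2)*(z - pi/4)^2/4 + sqrt(2)*(z - pi/4)/2 + sqrt(2)/2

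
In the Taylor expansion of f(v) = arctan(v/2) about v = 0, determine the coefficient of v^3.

Compute the successive derivatives at the expansion point and divide by k!.
f(0) = 0
f′(0) = 1/2
f′′(0) = 0
f′′′(0) = -1/4
Then c_k = f^(k)(0)/k! gives each Taylor coefficient.

-1/24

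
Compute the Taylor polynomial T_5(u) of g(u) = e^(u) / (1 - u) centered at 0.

Expand each factor separately, then convolve coefficients.
g(0) = 1
g′(0) = 2
g′′(0) = 5
g′′′(0) = 16
g^(4)(0) = 65
g^(5)(0) = 326

163*u^5/60 + 65*u^4/24 + 8*u^3/3 + 5*u^2/2 + 2*u + 1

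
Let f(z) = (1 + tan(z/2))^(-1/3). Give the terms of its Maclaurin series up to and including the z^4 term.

71*z^4/3888 - 23*z^3/648 + z^2/18 - z/6 + 1

Plug the Maclaurin series of the inner function into that of the outer and collect terms.
f(0) = 1
f′(0) = -1/6
f′′(0) = 1/9
f′′′(0) = -23/108
f^(4)(0) = 71/162
The Taylor polynomial is Σ f^(k)(0)/k! · z^k.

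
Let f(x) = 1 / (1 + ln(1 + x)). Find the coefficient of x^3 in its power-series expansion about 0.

-7/3

Write 1/(1+u) = 1 - u + u^2 - u^3 + ... and substitute the series for u.
f(0) = 1
f′(0) = -1
f′′(0) = 3
f′′′(0) = -14
Dividing each by k! gives the coefficients c_0, ..., c_3.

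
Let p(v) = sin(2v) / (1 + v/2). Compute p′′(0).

Write out both Maclaurin series and multiply, keeping only the needed powers.
The coefficient of v^2 in the expansion is -1, so p′′(0) = 2! * (-1) = -2.

-2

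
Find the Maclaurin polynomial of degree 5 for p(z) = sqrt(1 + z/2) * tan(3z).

Multiply the two series term by term and collect like powers.

328821*z^5/10240 + 291*z^4/128 + 285*z^3/32 + 3*z^2/4 + 3*z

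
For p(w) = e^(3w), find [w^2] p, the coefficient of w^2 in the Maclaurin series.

9/2

Compute the successive derivatives at the expansion point and divide by k!.
p(0) = 1
p′(0) = 3
p′′(0) = 9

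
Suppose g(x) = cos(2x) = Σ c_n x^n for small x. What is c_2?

-2

Use the known series and substitute for the argument.
[x^0] = 1;  [x^1] = 0;  [x^2] = -2.
So c_2 = g′′(0)/2! = -2.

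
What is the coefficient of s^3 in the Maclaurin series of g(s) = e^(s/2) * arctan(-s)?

5/24

Expand each factor separately, then convolve coefficients.
[s^0] = 0;  [s^1] = -1;  [s^2] = -1/2;  [s^3] = 5/24.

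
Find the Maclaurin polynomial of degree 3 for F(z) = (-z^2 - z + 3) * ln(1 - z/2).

z^3/2 + z^2/8 - 3*z/2

Multiply each power in the prefactor through the base expansion.
[z^0] = 0;  [z^1] = -3/2;  [z^2] = 1/8;  [z^3] = 1/2.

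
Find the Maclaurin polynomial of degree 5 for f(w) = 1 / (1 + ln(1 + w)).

-347*w^5/60 + 11*w^4/3 - 7*w^3/3 + 3*w^2/2 - w + 1

Write 1/(1+u) = 1 - u + u^2 - u^3 + ... and substitute the series for u.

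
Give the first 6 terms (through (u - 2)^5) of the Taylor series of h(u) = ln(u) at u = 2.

Compute the successive derivatives at the expansion point and divide by k!.
[(u - 2)^0] = ln(2);  [(u - 2)^1] = 1/2;  [(u - 2)^2] = -1/8;  [(u - 2)^3] = 1/24;  [(u - 2)^4] = -1/64;  [(u - 2)^5] = 1/160.

(u - 2)^5/160 - (u - 2)^4/64 + (u - 2)^3/24 - (u - 2)^2/8 + (u - 2)/2 + ln(2)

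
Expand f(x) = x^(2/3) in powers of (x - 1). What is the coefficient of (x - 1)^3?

Differentiate repeatedly and evaluate at the center.
[(x - 1)^0] = 1;  [(x - 1)^1] = 2/3;  [(x - 1)^2] = -1/9;  [(x - 1)^3] = 4/81.
So c_3 = f′′′(1)/3! = 4/81.

4/81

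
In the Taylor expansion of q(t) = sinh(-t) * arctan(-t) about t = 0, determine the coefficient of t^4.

-1/6

Write out both Maclaurin series and multiply, keeping only the needed powers.
[t^0] = 0;  [t^1] = 0;  [t^2] = 1;  [t^3] = 0;  [t^4] = -1/6.
So c_4 = q^(4)(0)/4! = -1/6.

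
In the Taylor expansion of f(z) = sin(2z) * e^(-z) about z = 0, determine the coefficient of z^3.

-1/3

Take the Cauchy product of the two expansions.
f(0) = 0
f′(0) = 2
f′′(0) = -4
f′′′(0) = -2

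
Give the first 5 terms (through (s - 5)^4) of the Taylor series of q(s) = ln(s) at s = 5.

-(s - 5)^4/2500 + (s - 5)^3/375 - (s - 5)^2/50 + (s - 5)/5 + ln(5)

Apply the Taylor formula c_k = f^(k)(a)/k!.
q(5) = ln(5)
q′(5) = 1/5
q′′(5) = -1/25
q′′′(5) = 2/125
q^(4)(5) = -6/625
The Taylor polynomial is Σ q^(k)(5)/k! · (s - 5)^k.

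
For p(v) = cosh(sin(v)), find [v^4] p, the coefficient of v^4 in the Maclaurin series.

Let u equal the inner series; expand the outer function in u and truncate.
[v^0] = 1;  [v^1] = 0;  [v^2] = 1/2;  [v^3] = 0;  [v^4] = -1/8.

-1/8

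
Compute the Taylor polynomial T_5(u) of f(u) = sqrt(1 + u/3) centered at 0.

7*u^5/62208 - 5*u^4/10368 + u^3/432 - u^2/72 + u/6 + 1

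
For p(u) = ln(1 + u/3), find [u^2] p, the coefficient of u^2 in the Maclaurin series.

Use the known series and substitute for the argument.
p(0) = 0
p′(0) = 1/3
p′′(0) = -1/9
The Taylor polynomial is Σ p^(k)(0)/k! · u^k.

-1/18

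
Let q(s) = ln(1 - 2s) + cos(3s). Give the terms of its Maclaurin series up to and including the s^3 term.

-8*s^3/3 - 13*s^2/2 - 2*s + 1

Combine the two series term by term.
q(0) = 1
q′(0) = -2
q′′(0) = -13
q′′′(0) = -16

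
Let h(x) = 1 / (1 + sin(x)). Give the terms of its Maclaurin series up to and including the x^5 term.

-61*x^5/120 + 2*x^4/3 - 5*x^3/6 + x^2 - x + 1

Write 1/(1+u) = 1 - u + u^2 - u^3 + ... and substitute the series for u.
h(0) = 1
h′(0) = -1
h′′(0) = 2
h′′′(0) = -5
h^(4)(0) = 16
h^(5)(0) = -61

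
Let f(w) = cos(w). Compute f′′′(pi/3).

Apply the Taylor formula c_k = f^(k)(a)/k!.
From the series, [(w - pi/3)^3] f = sqrt(3)/12; multiply by 3! = 6 to get sqrt(3)/2.

sqrt(3)/2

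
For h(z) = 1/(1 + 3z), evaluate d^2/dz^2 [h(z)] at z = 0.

From the series, [z^2] h = 9; multiply by 2! = 2 to get 18.

18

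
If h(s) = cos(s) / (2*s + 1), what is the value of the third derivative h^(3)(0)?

-42

Use 1/(1 - r) = Σ r^k on the denominator, then take the Cauchy product.
From the series, [s^3] h = -7; multiply by 3! = 6 to get -42.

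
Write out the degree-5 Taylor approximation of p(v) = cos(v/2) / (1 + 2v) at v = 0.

-5953*v^5/192 + 5953*v^4/384 - 31*v^3/4 + 31*v^2/8 - 2*v + 1

Multiply the two series term by term and collect like powers.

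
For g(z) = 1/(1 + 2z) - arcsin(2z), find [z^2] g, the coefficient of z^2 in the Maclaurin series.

4

Expand each term separately and add.
g(0) = 1
g′(0) = -4
g′′(0) = 8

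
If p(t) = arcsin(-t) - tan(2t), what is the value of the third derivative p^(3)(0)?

Add the two expansions coefficient-wise.
The coefficient of t^3 in the expansion is -17/6, so p′′′(0) = 3! * (-17/6) = -17.

-17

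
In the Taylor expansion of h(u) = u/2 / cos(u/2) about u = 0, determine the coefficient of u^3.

Divide the numerator series by the denominator series (power-series long division).
[u^0] = 0;  [u^1] = 1/2;  [u^2] = 0;  [u^3] = 1/16.

1/16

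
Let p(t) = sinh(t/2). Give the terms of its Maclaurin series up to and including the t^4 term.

t^3/48 + t/2

p(0) = 0
p′(0) = 1/2
p′′(0) = 0
p′′′(0) = 1/8
p^(4)(0) = 0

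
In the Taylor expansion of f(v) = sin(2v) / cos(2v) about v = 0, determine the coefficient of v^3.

8/3

Divide the numerator series by the denominator series (power-series long division).
f(0) = 0
f′(0) = 2
f′′(0) = 0
f′′′(0) = 16
So c_3 = f′′′(0)/3! = 8/3.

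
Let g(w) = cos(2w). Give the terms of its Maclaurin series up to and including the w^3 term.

1 - 2*w^2

Compute the successive derivatives at the expansion point and divide by k!.
g(0) = 1
g′(0) = 0
g′′(0) = -4
g′′′(0) = 0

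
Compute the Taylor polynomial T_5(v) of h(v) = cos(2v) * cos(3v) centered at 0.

313*v^4/24 - 13*v^2/2 + 1

Expand each factor separately, then convolve coefficients.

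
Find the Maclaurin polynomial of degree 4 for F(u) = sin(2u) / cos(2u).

8*u^3/3 + 2*u

Divide the numerator series by the denominator series (power-series long division).
F(0) = 0
F′(0) = 2
F′′(0) = 0
F′′′(0) = 16
F^(4)(0) = 0
Dividing each by k! gives the coefficients c_0, ..., c_4.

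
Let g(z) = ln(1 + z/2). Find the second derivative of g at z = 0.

-1/4

Differentiate repeatedly and evaluate at the center.
The coefficient of z^2 in the expansion is -1/8, so g′′(0) = 2! * (-1/8) = -1/4.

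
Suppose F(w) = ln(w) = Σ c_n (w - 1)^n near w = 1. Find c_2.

Differentiate repeatedly and evaluate at the center.
F(1) = 0
F′(1) = 1
F′′(1) = -1

-1/2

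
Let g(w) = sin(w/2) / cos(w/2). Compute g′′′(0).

Invert the denominator's series and multiply.
From the series, [w^3] g = 1/24; multiply by 3! = 6 to get 1/4.

1/4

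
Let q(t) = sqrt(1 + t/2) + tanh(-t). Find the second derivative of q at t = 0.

Add the two expansions coefficient-wise.
The coefficient of t^2 in the expansion is -1/32, so q′′(0) = 2! * (-1/32) = -1/16.

-1/16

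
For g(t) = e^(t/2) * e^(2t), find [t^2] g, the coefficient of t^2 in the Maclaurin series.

Multiply the two series term by term and collect like powers.
g(0) = 1
g′(0) = 5/2
g′′(0) = 25/4
The Taylor polynomial is Σ g^(k)(0)/k! · t^k.

25/8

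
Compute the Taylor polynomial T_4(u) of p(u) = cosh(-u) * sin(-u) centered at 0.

-u^3/3 - u

Multiply the two series term by term and collect like powers.
p(0) = 0
p′(0) = -1
p′′(0) = 0
p′′′(0) = -2
p^(4)(0) = 0
Dividing each by k! gives the coefficients c_0, ..., c_4.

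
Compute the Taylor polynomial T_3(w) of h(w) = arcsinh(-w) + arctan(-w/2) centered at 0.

5*w^3/24 - 3*w/2

Expand each term separately and add.
h(0) = 0
h′(0) = -3/2
h′′(0) = 0
h′′′(0) = 5/4
The Taylor polynomial is Σ h^(k)(0)/k! · w^k.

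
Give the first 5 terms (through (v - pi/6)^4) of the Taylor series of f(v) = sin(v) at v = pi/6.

(v - pi/6)^4/48 - sqrt(3)*(v - pi/6)^3/12 - (v - pi/6)^2/4 + sqrt(3)*(v - pi/6)/2 + 1/2

f(pi/6) = 1/2
f′(pi/6) = sqrt(3)/2
f′′(pi/6) = -1/2
f′′′(pi/6) = -sqrt(3)/2
f^(4)(pi/6) = 1/2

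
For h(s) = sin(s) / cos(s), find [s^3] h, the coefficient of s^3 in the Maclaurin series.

1/3

Write the quotient as an unknown series and match coefficients against numerator = denominator · series.
h(0) = 0
h′(0) = 1
h′′(0) = 0
h′′′(0) = 2
So c_3 = h′′′(0)/3! = 1/3.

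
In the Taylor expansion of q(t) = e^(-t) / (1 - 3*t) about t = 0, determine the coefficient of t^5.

Expand 1/(denominator) as a geometric series and multiply by the numerator's series.
q(0) = 1
q′(0) = 2
q′′(0) = 13
q′′′(0) = 116
q^(4)(0) = 1393
q^(5)(0) = 20894
The Taylor polynomial is Σ q^(k)(0)/k! · t^k.

10447/60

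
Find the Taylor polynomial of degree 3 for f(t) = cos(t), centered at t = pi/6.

(t - pi/6)^3/12 - sqrt(3)*(t - pi/6)^2/4 - (t - pi/6)/2 + sqrt(3)/2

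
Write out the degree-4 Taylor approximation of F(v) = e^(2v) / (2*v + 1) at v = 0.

Expand 1/(denominator) as a geometric series and multiply by the numerator's series.
[v^0] = 1;  [v^1] = 0;  [v^2] = 2;  [v^3] = -8/3;  [v^4] = 6.

6*v^4 - 8*v^3/3 + 2*v^2 + 1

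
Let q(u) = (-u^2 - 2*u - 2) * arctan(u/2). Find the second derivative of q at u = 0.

Multiply each power in the prefactor through the base expansion.
The coefficient of u^2 in the expansion is -1, so q′′(0) = 2! * (-1) = -2.

-2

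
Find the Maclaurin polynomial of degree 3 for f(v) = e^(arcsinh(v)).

v^2/2 + v + 1

Compose series: expand the inner function first, then feed it into the outer expansion.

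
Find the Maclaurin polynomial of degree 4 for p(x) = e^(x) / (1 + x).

Take the Cauchy product of the two expansions.
p(0) = 1
p′(0) = 0
p′′(0) = 1
p′′′(0) = -2
p^(4)(0) = 9
Dividing each by k! gives the coefficients c_0, ..., c_4.

3*x^4/8 - x^3/3 + x^2/2 + 1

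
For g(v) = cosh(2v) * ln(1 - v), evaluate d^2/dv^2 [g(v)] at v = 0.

Take the Cauchy product of the two expansions.
The coefficient of v^2 in the expansion is -1/2, so g′′(0) = 2! * (-1/2) = -1.

-1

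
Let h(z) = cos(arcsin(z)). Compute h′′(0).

Let u equal the inner series; expand the outer function in u and truncate.
The coefficient of z^2 in the expansion is -1/2, so h′′(0) = 2! * (-1/2) = -1.

-1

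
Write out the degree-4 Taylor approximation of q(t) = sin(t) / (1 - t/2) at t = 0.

t^4/24 + t^3/12 + t^2/2 + t

Write out both Maclaurin series and multiply, keeping only the needed powers.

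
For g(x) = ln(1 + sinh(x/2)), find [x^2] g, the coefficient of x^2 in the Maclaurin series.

-1/8

Let u equal the inner series; expand the outer function in u and truncate.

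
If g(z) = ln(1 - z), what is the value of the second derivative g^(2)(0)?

Use the known series and substitute for the argument.
The coefficient of z^2 in the expansion is -1/2, so g′′(0) = 2! * (-1/2) = -1.

-1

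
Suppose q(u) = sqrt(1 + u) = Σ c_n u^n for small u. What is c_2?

Compute the successive derivatives at the expansion point and divide by k!.
q(0) = 1
q′(0) = 1/2
q′′(0) = -1/4
So c_2 = q′′(0)/2! = -1/8.

-1/8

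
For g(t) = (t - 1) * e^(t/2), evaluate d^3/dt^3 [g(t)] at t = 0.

5/8

Distribute the polynomial across the series and collect like powers.
From the series, [t^3] g = 5/48; multiply by 3! = 6 to get 5/8.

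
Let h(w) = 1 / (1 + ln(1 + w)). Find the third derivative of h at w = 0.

-14

Expand as Σ (-1)^k u^k with u equal to the inner function's series.
The coefficient of w^3 in the expansion is -7/3, so h′′′(0) = 3! * (-7/3) = -14.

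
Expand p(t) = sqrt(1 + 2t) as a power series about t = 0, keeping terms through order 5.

7*t^5/8 - 5*t^4/8 + t^3/2 - t^2/2 + t + 1

p(0) = 1
p′(0) = 1
p′′(0) = -1
p′′′(0) = 3
p^(4)(0) = -15
p^(5)(0) = 105
Then c_k = p^(k)(0)/k! gives each Taylor coefficient.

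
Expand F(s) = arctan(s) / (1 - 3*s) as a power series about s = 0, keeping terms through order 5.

Expand 1/(denominator) as a geometric series and multiply by the numerator's series.
[s^0] = 0;  [s^1] = 1;  [s^2] = 3;  [s^3] = 26/3;  [s^4] = 26;  [s^5] = 391/5.

391*s^5/5 + 26*s^4 + 26*s^3/3 + 3*s^2 + s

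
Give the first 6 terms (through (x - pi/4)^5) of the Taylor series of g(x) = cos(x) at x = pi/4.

-sqrt(2)*(x - pi/4)^5/240 + sqrt(2)*(x - pi/4)^4/48 + sqrt(2)*(x - pi/4)^3/12 - sqrt(2)*(x - pi/4)^2/4 - sqrt(2)*(x - pi/4)/2 + sqrt(2)/2

Use the known series and substitute for the argument.
g(pi/4) = sqrt(2)/2
g′(pi/4) = -sqrt(2)/2
g′′(pi/4) = -sqrt(2)/2
g′′′(pi/4) = sqrt(2)/2
g^(4)(pi/4) = sqrt(2)/2
g^(5)(pi/4) = -sqrt(2)/2
The Taylor polynomial is Σ g^(k)(pi/4)/k! · (x - pi/4)^k.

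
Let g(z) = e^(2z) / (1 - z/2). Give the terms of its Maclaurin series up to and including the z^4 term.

Multiply the two series term by term and collect like powers.
g(0) = 1
g′(0) = 5/2
g′′(0) = 13/2
g′′′(0) = 71/4
g^(4)(0) = 103/2
Dividing each by k! gives the coefficients c_0, ..., c_4.

103*z^4/48 + 71*z^3/24 + 13*z^2/4 + 5*z/2 + 1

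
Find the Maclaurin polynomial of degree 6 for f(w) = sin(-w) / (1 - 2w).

-1841*w^6/60 - 1841*w^5/120 - 23*w^4/3 - 23*w^3/6 - 2*w^2 - w

Take the Cauchy product of the two expansions.
f(0) = 0
f′(0) = -1
f′′(0) = -4
f′′′(0) = -23
f^(4)(0) = -184
f^(5)(0) = -1841
f^(6)(0) = -22092
Then c_k = f^(k)(0)/k! gives each Taylor coefficient.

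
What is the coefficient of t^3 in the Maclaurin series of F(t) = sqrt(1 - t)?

F(0) = 1
F′(0) = -1/2
F′′(0) = -1/4
F′′′(0) = -3/8

-1/16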